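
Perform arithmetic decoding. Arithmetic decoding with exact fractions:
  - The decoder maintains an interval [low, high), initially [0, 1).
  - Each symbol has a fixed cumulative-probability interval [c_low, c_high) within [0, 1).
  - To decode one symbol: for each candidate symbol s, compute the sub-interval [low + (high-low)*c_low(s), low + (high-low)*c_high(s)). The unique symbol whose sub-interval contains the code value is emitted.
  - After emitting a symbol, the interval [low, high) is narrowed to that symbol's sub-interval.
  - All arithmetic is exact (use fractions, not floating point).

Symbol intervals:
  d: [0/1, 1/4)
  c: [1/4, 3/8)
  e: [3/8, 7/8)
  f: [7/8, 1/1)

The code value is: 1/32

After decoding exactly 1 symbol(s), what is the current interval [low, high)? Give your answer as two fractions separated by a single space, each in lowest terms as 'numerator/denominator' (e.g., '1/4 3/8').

Step 1: interval [0/1, 1/1), width = 1/1 - 0/1 = 1/1
  'd': [0/1 + 1/1*0/1, 0/1 + 1/1*1/4) = [0/1, 1/4) <- contains code 1/32
  'c': [0/1 + 1/1*1/4, 0/1 + 1/1*3/8) = [1/4, 3/8)
  'e': [0/1 + 1/1*3/8, 0/1 + 1/1*7/8) = [3/8, 7/8)
  'f': [0/1 + 1/1*7/8, 0/1 + 1/1*1/1) = [7/8, 1/1)
  emit 'd', narrow to [0/1, 1/4)

Answer: 0/1 1/4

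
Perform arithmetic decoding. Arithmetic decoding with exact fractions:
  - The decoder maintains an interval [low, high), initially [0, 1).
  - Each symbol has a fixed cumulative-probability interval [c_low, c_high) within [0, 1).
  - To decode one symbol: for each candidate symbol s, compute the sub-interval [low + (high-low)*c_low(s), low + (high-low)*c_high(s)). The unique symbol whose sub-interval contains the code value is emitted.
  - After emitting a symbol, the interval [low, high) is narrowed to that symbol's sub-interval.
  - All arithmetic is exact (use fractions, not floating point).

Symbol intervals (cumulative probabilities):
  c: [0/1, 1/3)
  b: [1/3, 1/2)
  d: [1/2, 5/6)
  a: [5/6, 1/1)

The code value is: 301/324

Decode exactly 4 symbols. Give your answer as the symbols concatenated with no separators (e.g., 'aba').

Answer: adcd

Derivation:
Step 1: interval [0/1, 1/1), width = 1/1 - 0/1 = 1/1
  'c': [0/1 + 1/1*0/1, 0/1 + 1/1*1/3) = [0/1, 1/3)
  'b': [0/1 + 1/1*1/3, 0/1 + 1/1*1/2) = [1/3, 1/2)
  'd': [0/1 + 1/1*1/2, 0/1 + 1/1*5/6) = [1/2, 5/6)
  'a': [0/1 + 1/1*5/6, 0/1 + 1/1*1/1) = [5/6, 1/1) <- contains code 301/324
  emit 'a', narrow to [5/6, 1/1)
Step 2: interval [5/6, 1/1), width = 1/1 - 5/6 = 1/6
  'c': [5/6 + 1/6*0/1, 5/6 + 1/6*1/3) = [5/6, 8/9)
  'b': [5/6 + 1/6*1/3, 5/6 + 1/6*1/2) = [8/9, 11/12)
  'd': [5/6 + 1/6*1/2, 5/6 + 1/6*5/6) = [11/12, 35/36) <- contains code 301/324
  'a': [5/6 + 1/6*5/6, 5/6 + 1/6*1/1) = [35/36, 1/1)
  emit 'd', narrow to [11/12, 35/36)
Step 3: interval [11/12, 35/36), width = 35/36 - 11/12 = 1/18
  'c': [11/12 + 1/18*0/1, 11/12 + 1/18*1/3) = [11/12, 101/108) <- contains code 301/324
  'b': [11/12 + 1/18*1/3, 11/12 + 1/18*1/2) = [101/108, 17/18)
  'd': [11/12 + 1/18*1/2, 11/12 + 1/18*5/6) = [17/18, 26/27)
  'a': [11/12 + 1/18*5/6, 11/12 + 1/18*1/1) = [26/27, 35/36)
  emit 'c', narrow to [11/12, 101/108)
Step 4: interval [11/12, 101/108), width = 101/108 - 11/12 = 1/54
  'c': [11/12 + 1/54*0/1, 11/12 + 1/54*1/3) = [11/12, 299/324)
  'b': [11/12 + 1/54*1/3, 11/12 + 1/54*1/2) = [299/324, 25/27)
  'd': [11/12 + 1/54*1/2, 11/12 + 1/54*5/6) = [25/27, 151/162) <- contains code 301/324
  'a': [11/12 + 1/54*5/6, 11/12 + 1/54*1/1) = [151/162, 101/108)
  emit 'd', narrow to [25/27, 151/162)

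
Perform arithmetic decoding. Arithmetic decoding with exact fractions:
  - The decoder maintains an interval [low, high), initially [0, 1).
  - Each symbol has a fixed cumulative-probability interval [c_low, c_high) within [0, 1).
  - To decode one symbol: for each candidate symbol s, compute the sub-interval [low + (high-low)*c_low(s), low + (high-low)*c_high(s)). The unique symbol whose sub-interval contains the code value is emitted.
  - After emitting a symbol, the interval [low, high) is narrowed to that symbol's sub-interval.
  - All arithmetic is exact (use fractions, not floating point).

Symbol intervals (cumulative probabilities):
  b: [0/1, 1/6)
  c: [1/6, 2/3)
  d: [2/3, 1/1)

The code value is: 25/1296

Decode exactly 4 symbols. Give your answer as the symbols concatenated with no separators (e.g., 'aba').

Step 1: interval [0/1, 1/1), width = 1/1 - 0/1 = 1/1
  'b': [0/1 + 1/1*0/1, 0/1 + 1/1*1/6) = [0/1, 1/6) <- contains code 25/1296
  'c': [0/1 + 1/1*1/6, 0/1 + 1/1*2/3) = [1/6, 2/3)
  'd': [0/1 + 1/1*2/3, 0/1 + 1/1*1/1) = [2/3, 1/1)
  emit 'b', narrow to [0/1, 1/6)
Step 2: interval [0/1, 1/6), width = 1/6 - 0/1 = 1/6
  'b': [0/1 + 1/6*0/1, 0/1 + 1/6*1/6) = [0/1, 1/36) <- contains code 25/1296
  'c': [0/1 + 1/6*1/6, 0/1 + 1/6*2/3) = [1/36, 1/9)
  'd': [0/1 + 1/6*2/3, 0/1 + 1/6*1/1) = [1/9, 1/6)
  emit 'b', narrow to [0/1, 1/36)
Step 3: interval [0/1, 1/36), width = 1/36 - 0/1 = 1/36
  'b': [0/1 + 1/36*0/1, 0/1 + 1/36*1/6) = [0/1, 1/216)
  'c': [0/1 + 1/36*1/6, 0/1 + 1/36*2/3) = [1/216, 1/54)
  'd': [0/1 + 1/36*2/3, 0/1 + 1/36*1/1) = [1/54, 1/36) <- contains code 25/1296
  emit 'd', narrow to [1/54, 1/36)
Step 4: interval [1/54, 1/36), width = 1/36 - 1/54 = 1/108
  'b': [1/54 + 1/108*0/1, 1/54 + 1/108*1/6) = [1/54, 13/648) <- contains code 25/1296
  'c': [1/54 + 1/108*1/6, 1/54 + 1/108*2/3) = [13/648, 2/81)
  'd': [1/54 + 1/108*2/3, 1/54 + 1/108*1/1) = [2/81, 1/36)
  emit 'b', narrow to [1/54, 13/648)

Answer: bbdb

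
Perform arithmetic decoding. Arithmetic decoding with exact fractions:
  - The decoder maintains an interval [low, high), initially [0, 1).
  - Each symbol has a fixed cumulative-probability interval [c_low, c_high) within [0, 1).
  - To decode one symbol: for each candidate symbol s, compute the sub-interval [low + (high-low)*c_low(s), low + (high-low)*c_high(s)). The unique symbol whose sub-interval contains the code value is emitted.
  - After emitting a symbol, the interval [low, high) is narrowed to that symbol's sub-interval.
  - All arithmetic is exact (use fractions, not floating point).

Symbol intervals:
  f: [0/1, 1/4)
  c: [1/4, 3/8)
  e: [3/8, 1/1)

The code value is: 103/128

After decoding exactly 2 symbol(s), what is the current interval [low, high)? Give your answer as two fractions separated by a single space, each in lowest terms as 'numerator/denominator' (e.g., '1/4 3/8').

Answer: 39/64 1/1

Derivation:
Step 1: interval [0/1, 1/1), width = 1/1 - 0/1 = 1/1
  'f': [0/1 + 1/1*0/1, 0/1 + 1/1*1/4) = [0/1, 1/4)
  'c': [0/1 + 1/1*1/4, 0/1 + 1/1*3/8) = [1/4, 3/8)
  'e': [0/1 + 1/1*3/8, 0/1 + 1/1*1/1) = [3/8, 1/1) <- contains code 103/128
  emit 'e', narrow to [3/8, 1/1)
Step 2: interval [3/8, 1/1), width = 1/1 - 3/8 = 5/8
  'f': [3/8 + 5/8*0/1, 3/8 + 5/8*1/4) = [3/8, 17/32)
  'c': [3/8 + 5/8*1/4, 3/8 + 5/8*3/8) = [17/32, 39/64)
  'e': [3/8 + 5/8*3/8, 3/8 + 5/8*1/1) = [39/64, 1/1) <- contains code 103/128
  emit 'e', narrow to [39/64, 1/1)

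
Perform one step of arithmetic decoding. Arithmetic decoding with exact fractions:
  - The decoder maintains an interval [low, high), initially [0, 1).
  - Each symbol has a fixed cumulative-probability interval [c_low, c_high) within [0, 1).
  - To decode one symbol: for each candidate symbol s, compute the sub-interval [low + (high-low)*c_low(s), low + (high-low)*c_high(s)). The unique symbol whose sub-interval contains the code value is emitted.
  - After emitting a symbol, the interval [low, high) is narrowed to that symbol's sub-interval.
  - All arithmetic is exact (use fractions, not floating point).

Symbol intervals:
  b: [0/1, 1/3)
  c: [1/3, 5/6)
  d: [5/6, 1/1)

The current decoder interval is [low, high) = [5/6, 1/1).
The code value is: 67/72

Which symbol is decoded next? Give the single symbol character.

Interval width = high − low = 1/1 − 5/6 = 1/6
Scaled code = (code − low) / width = (67/72 − 5/6) / 1/6 = 7/12
  b: [0/1, 1/3) 
  c: [1/3, 5/6) ← scaled code falls here ✓
  d: [5/6, 1/1) 

Answer: c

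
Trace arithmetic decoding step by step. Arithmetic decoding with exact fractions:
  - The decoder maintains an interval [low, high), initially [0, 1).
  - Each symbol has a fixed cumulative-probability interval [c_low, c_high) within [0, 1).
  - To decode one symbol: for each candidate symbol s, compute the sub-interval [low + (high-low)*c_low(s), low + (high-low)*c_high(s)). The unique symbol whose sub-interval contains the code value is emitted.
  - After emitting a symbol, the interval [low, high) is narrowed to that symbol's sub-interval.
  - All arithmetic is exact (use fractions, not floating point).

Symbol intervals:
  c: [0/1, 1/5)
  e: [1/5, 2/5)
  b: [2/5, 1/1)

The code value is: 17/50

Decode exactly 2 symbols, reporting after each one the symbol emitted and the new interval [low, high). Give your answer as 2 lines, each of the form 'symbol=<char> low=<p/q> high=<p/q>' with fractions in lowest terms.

Answer: symbol=e low=1/5 high=2/5
symbol=b low=7/25 high=2/5

Derivation:
Step 1: interval [0/1, 1/1), width = 1/1 - 0/1 = 1/1
  'c': [0/1 + 1/1*0/1, 0/1 + 1/1*1/5) = [0/1, 1/5)
  'e': [0/1 + 1/1*1/5, 0/1 + 1/1*2/5) = [1/5, 2/5) <- contains code 17/50
  'b': [0/1 + 1/1*2/5, 0/1 + 1/1*1/1) = [2/5, 1/1)
  emit 'e', narrow to [1/5, 2/5)
Step 2: interval [1/5, 2/5), width = 2/5 - 1/5 = 1/5
  'c': [1/5 + 1/5*0/1, 1/5 + 1/5*1/5) = [1/5, 6/25)
  'e': [1/5 + 1/5*1/5, 1/5 + 1/5*2/5) = [6/25, 7/25)
  'b': [1/5 + 1/5*2/5, 1/5 + 1/5*1/1) = [7/25, 2/5) <- contains code 17/50
  emit 'b', narrow to [7/25, 2/5)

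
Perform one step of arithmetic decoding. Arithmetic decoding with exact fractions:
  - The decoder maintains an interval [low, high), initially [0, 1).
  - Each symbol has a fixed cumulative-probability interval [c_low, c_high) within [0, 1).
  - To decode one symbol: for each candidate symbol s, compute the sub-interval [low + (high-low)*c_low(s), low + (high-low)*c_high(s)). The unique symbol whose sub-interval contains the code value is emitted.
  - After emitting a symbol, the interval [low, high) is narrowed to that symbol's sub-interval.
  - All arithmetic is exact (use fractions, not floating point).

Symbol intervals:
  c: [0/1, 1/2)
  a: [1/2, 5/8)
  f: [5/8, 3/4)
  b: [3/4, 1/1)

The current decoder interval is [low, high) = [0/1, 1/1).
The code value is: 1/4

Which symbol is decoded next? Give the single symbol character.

Answer: c

Derivation:
Interval width = high − low = 1/1 − 0/1 = 1/1
Scaled code = (code − low) / width = (1/4 − 0/1) / 1/1 = 1/4
  c: [0/1, 1/2) ← scaled code falls here ✓
  a: [1/2, 5/8) 
  f: [5/8, 3/4) 
  b: [3/4, 1/1) 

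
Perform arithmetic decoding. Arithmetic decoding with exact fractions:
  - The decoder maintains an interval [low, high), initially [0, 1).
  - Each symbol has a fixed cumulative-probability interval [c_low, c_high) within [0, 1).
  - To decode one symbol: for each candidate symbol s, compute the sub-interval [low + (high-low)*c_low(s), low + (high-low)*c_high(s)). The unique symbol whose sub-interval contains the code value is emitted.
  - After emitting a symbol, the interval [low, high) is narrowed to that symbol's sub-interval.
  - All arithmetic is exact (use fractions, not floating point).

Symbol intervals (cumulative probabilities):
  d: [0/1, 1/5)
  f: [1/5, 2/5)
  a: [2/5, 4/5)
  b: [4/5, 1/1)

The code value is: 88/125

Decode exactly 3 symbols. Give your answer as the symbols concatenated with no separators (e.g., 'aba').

Step 1: interval [0/1, 1/1), width = 1/1 - 0/1 = 1/1
  'd': [0/1 + 1/1*0/1, 0/1 + 1/1*1/5) = [0/1, 1/5)
  'f': [0/1 + 1/1*1/5, 0/1 + 1/1*2/5) = [1/5, 2/5)
  'a': [0/1 + 1/1*2/5, 0/1 + 1/1*4/5) = [2/5, 4/5) <- contains code 88/125
  'b': [0/1 + 1/1*4/5, 0/1 + 1/1*1/1) = [4/5, 1/1)
  emit 'a', narrow to [2/5, 4/5)
Step 2: interval [2/5, 4/5), width = 4/5 - 2/5 = 2/5
  'd': [2/5 + 2/5*0/1, 2/5 + 2/5*1/5) = [2/5, 12/25)
  'f': [2/5 + 2/5*1/5, 2/5 + 2/5*2/5) = [12/25, 14/25)
  'a': [2/5 + 2/5*2/5, 2/5 + 2/5*4/5) = [14/25, 18/25) <- contains code 88/125
  'b': [2/5 + 2/5*4/5, 2/5 + 2/5*1/1) = [18/25, 4/5)
  emit 'a', narrow to [14/25, 18/25)
Step 3: interval [14/25, 18/25), width = 18/25 - 14/25 = 4/25
  'd': [14/25 + 4/25*0/1, 14/25 + 4/25*1/5) = [14/25, 74/125)
  'f': [14/25 + 4/25*1/5, 14/25 + 4/25*2/5) = [74/125, 78/125)
  'a': [14/25 + 4/25*2/5, 14/25 + 4/25*4/5) = [78/125, 86/125)
  'b': [14/25 + 4/25*4/5, 14/25 + 4/25*1/1) = [86/125, 18/25) <- contains code 88/125
  emit 'b', narrow to [86/125, 18/25)

Answer: aab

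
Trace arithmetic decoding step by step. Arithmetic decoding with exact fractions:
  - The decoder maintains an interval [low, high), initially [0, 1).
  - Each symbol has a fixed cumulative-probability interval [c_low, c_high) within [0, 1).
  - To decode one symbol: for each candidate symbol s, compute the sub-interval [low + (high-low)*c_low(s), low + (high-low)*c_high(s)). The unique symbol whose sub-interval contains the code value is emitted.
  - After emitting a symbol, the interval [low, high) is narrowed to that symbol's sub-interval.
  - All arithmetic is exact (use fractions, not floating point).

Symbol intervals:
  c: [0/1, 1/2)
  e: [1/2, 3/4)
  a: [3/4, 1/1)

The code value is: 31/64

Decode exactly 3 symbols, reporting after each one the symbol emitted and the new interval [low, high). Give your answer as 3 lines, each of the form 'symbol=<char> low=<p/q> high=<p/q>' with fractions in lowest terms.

Answer: symbol=c low=0/1 high=1/2
symbol=a low=3/8 high=1/2
symbol=a low=15/32 high=1/2

Derivation:
Step 1: interval [0/1, 1/1), width = 1/1 - 0/1 = 1/1
  'c': [0/1 + 1/1*0/1, 0/1 + 1/1*1/2) = [0/1, 1/2) <- contains code 31/64
  'e': [0/1 + 1/1*1/2, 0/1 + 1/1*3/4) = [1/2, 3/4)
  'a': [0/1 + 1/1*3/4, 0/1 + 1/1*1/1) = [3/4, 1/1)
  emit 'c', narrow to [0/1, 1/2)
Step 2: interval [0/1, 1/2), width = 1/2 - 0/1 = 1/2
  'c': [0/1 + 1/2*0/1, 0/1 + 1/2*1/2) = [0/1, 1/4)
  'e': [0/1 + 1/2*1/2, 0/1 + 1/2*3/4) = [1/4, 3/8)
  'a': [0/1 + 1/2*3/4, 0/1 + 1/2*1/1) = [3/8, 1/2) <- contains code 31/64
  emit 'a', narrow to [3/8, 1/2)
Step 3: interval [3/8, 1/2), width = 1/2 - 3/8 = 1/8
  'c': [3/8 + 1/8*0/1, 3/8 + 1/8*1/2) = [3/8, 7/16)
  'e': [3/8 + 1/8*1/2, 3/8 + 1/8*3/4) = [7/16, 15/32)
  'a': [3/8 + 1/8*3/4, 3/8 + 1/8*1/1) = [15/32, 1/2) <- contains code 31/64
  emit 'a', narrow to [15/32, 1/2)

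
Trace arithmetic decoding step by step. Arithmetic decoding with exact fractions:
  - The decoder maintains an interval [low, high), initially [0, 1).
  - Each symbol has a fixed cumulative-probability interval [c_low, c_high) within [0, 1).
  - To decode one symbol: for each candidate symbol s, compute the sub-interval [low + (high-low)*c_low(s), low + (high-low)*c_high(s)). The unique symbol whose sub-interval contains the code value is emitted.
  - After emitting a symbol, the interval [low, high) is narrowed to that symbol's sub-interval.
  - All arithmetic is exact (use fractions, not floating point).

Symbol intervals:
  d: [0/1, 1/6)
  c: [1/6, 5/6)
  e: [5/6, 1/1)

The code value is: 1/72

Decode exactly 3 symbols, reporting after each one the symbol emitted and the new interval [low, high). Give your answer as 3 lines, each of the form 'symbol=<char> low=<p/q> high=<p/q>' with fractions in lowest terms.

Answer: symbol=d low=0/1 high=1/6
symbol=d low=0/1 high=1/36
symbol=c low=1/216 high=5/216

Derivation:
Step 1: interval [0/1, 1/1), width = 1/1 - 0/1 = 1/1
  'd': [0/1 + 1/1*0/1, 0/1 + 1/1*1/6) = [0/1, 1/6) <- contains code 1/72
  'c': [0/1 + 1/1*1/6, 0/1 + 1/1*5/6) = [1/6, 5/6)
  'e': [0/1 + 1/1*5/6, 0/1 + 1/1*1/1) = [5/6, 1/1)
  emit 'd', narrow to [0/1, 1/6)
Step 2: interval [0/1, 1/6), width = 1/6 - 0/1 = 1/6
  'd': [0/1 + 1/6*0/1, 0/1 + 1/6*1/6) = [0/1, 1/36) <- contains code 1/72
  'c': [0/1 + 1/6*1/6, 0/1 + 1/6*5/6) = [1/36, 5/36)
  'e': [0/1 + 1/6*5/6, 0/1 + 1/6*1/1) = [5/36, 1/6)
  emit 'd', narrow to [0/1, 1/36)
Step 3: interval [0/1, 1/36), width = 1/36 - 0/1 = 1/36
  'd': [0/1 + 1/36*0/1, 0/1 + 1/36*1/6) = [0/1, 1/216)
  'c': [0/1 + 1/36*1/6, 0/1 + 1/36*5/6) = [1/216, 5/216) <- contains code 1/72
  'e': [0/1 + 1/36*5/6, 0/1 + 1/36*1/1) = [5/216, 1/36)
  emit 'c', narrow to [1/216, 5/216)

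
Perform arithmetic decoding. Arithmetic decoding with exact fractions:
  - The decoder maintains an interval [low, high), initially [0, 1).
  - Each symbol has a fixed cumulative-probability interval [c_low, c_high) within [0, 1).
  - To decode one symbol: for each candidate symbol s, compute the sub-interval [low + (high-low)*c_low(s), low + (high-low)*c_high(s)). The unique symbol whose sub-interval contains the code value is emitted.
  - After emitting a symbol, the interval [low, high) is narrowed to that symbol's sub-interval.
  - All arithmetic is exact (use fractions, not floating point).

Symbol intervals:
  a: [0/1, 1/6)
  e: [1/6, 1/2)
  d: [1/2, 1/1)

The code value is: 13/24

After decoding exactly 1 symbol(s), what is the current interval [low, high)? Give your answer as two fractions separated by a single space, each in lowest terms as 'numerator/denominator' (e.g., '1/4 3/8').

Answer: 1/2 1/1

Derivation:
Step 1: interval [0/1, 1/1), width = 1/1 - 0/1 = 1/1
  'a': [0/1 + 1/1*0/1, 0/1 + 1/1*1/6) = [0/1, 1/6)
  'e': [0/1 + 1/1*1/6, 0/1 + 1/1*1/2) = [1/6, 1/2)
  'd': [0/1 + 1/1*1/2, 0/1 + 1/1*1/1) = [1/2, 1/1) <- contains code 13/24
  emit 'd', narrow to [1/2, 1/1)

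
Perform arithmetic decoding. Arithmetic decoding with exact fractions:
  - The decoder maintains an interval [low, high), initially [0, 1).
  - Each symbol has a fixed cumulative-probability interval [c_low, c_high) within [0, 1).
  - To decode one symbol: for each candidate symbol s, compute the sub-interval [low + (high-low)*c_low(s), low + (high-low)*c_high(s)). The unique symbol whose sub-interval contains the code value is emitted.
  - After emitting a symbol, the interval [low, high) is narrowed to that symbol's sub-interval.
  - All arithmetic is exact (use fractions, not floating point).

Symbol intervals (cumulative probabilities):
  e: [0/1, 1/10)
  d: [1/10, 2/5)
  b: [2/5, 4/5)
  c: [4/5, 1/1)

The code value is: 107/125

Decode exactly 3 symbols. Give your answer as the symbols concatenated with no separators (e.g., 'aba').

Answer: cdb

Derivation:
Step 1: interval [0/1, 1/1), width = 1/1 - 0/1 = 1/1
  'e': [0/1 + 1/1*0/1, 0/1 + 1/1*1/10) = [0/1, 1/10)
  'd': [0/1 + 1/1*1/10, 0/1 + 1/1*2/5) = [1/10, 2/5)
  'b': [0/1 + 1/1*2/5, 0/1 + 1/1*4/5) = [2/5, 4/5)
  'c': [0/1 + 1/1*4/5, 0/1 + 1/1*1/1) = [4/5, 1/1) <- contains code 107/125
  emit 'c', narrow to [4/5, 1/1)
Step 2: interval [4/5, 1/1), width = 1/1 - 4/5 = 1/5
  'e': [4/5 + 1/5*0/1, 4/5 + 1/5*1/10) = [4/5, 41/50)
  'd': [4/5 + 1/5*1/10, 4/5 + 1/5*2/5) = [41/50, 22/25) <- contains code 107/125
  'b': [4/5 + 1/5*2/5, 4/5 + 1/5*4/5) = [22/25, 24/25)
  'c': [4/5 + 1/5*4/5, 4/5 + 1/5*1/1) = [24/25, 1/1)
  emit 'd', narrow to [41/50, 22/25)
Step 3: interval [41/50, 22/25), width = 22/25 - 41/50 = 3/50
  'e': [41/50 + 3/50*0/1, 41/50 + 3/50*1/10) = [41/50, 413/500)
  'd': [41/50 + 3/50*1/10, 41/50 + 3/50*2/5) = [413/500, 211/250)
  'b': [41/50 + 3/50*2/5, 41/50 + 3/50*4/5) = [211/250, 217/250) <- contains code 107/125
  'c': [41/50 + 3/50*4/5, 41/50 + 3/50*1/1) = [217/250, 22/25)
  emit 'b', narrow to [211/250, 217/250)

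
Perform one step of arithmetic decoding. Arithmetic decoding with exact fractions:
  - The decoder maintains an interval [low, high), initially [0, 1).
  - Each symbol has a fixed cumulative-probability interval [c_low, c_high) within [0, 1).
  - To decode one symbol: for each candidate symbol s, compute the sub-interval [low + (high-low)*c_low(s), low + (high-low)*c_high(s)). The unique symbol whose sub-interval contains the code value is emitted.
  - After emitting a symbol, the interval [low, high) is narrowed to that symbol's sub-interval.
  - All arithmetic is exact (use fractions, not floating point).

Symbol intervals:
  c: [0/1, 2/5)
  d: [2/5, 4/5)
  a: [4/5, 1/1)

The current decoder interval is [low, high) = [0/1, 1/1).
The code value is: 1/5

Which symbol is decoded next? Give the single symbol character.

Interval width = high − low = 1/1 − 0/1 = 1/1
Scaled code = (code − low) / width = (1/5 − 0/1) / 1/1 = 1/5
  c: [0/1, 2/5) ← scaled code falls here ✓
  d: [2/5, 4/5) 
  a: [4/5, 1/1) 

Answer: c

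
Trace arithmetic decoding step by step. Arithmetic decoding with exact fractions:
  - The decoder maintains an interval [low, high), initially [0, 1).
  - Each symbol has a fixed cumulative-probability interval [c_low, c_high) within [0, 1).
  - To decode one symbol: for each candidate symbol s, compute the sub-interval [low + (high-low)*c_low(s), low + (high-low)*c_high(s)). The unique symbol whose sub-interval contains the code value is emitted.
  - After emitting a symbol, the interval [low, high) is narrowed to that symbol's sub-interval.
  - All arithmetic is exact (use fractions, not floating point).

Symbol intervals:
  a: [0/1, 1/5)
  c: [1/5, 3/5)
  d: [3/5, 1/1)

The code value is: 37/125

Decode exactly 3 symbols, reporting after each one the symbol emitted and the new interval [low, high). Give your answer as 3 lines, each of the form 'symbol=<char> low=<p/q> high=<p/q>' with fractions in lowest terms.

Step 1: interval [0/1, 1/1), width = 1/1 - 0/1 = 1/1
  'a': [0/1 + 1/1*0/1, 0/1 + 1/1*1/5) = [0/1, 1/5)
  'c': [0/1 + 1/1*1/5, 0/1 + 1/1*3/5) = [1/5, 3/5) <- contains code 37/125
  'd': [0/1 + 1/1*3/5, 0/1 + 1/1*1/1) = [3/5, 1/1)
  emit 'c', narrow to [1/5, 3/5)
Step 2: interval [1/5, 3/5), width = 3/5 - 1/5 = 2/5
  'a': [1/5 + 2/5*0/1, 1/5 + 2/5*1/5) = [1/5, 7/25)
  'c': [1/5 + 2/5*1/5, 1/5 + 2/5*3/5) = [7/25, 11/25) <- contains code 37/125
  'd': [1/5 + 2/5*3/5, 1/5 + 2/5*1/1) = [11/25, 3/5)
  emit 'c', narrow to [7/25, 11/25)
Step 3: interval [7/25, 11/25), width = 11/25 - 7/25 = 4/25
  'a': [7/25 + 4/25*0/1, 7/25 + 4/25*1/5) = [7/25, 39/125) <- contains code 37/125
  'c': [7/25 + 4/25*1/5, 7/25 + 4/25*3/5) = [39/125, 47/125)
  'd': [7/25 + 4/25*3/5, 7/25 + 4/25*1/1) = [47/125, 11/25)
  emit 'a', narrow to [7/25, 39/125)

Answer: symbol=c low=1/5 high=3/5
symbol=c low=7/25 high=11/25
symbol=a low=7/25 high=39/125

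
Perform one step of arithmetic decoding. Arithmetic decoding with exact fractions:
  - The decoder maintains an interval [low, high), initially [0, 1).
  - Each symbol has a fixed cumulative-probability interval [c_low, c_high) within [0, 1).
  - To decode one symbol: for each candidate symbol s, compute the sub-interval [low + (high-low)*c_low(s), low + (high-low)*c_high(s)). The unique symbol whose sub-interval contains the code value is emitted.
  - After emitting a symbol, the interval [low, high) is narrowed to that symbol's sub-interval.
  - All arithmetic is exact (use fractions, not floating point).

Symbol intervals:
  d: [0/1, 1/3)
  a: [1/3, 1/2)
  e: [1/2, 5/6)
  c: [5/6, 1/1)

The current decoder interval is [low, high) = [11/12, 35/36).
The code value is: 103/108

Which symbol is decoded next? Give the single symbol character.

Answer: e

Derivation:
Interval width = high − low = 35/36 − 11/12 = 1/18
Scaled code = (code − low) / width = (103/108 − 11/12) / 1/18 = 2/3
  d: [0/1, 1/3) 
  a: [1/3, 1/2) 
  e: [1/2, 5/6) ← scaled code falls here ✓
  c: [5/6, 1/1) 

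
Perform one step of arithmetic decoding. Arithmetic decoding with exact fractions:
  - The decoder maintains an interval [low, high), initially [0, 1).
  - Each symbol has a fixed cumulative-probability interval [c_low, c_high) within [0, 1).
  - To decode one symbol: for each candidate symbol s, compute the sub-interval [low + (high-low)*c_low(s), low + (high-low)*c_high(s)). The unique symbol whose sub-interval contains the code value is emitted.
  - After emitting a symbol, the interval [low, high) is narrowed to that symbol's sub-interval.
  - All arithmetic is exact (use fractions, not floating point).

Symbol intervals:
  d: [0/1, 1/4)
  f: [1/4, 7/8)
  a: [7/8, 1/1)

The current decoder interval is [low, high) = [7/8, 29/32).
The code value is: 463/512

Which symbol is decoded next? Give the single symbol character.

Interval width = high − low = 29/32 − 7/8 = 1/32
Scaled code = (code − low) / width = (463/512 − 7/8) / 1/32 = 15/16
  d: [0/1, 1/4) 
  f: [1/4, 7/8) 
  a: [7/8, 1/1) ← scaled code falls here ✓

Answer: a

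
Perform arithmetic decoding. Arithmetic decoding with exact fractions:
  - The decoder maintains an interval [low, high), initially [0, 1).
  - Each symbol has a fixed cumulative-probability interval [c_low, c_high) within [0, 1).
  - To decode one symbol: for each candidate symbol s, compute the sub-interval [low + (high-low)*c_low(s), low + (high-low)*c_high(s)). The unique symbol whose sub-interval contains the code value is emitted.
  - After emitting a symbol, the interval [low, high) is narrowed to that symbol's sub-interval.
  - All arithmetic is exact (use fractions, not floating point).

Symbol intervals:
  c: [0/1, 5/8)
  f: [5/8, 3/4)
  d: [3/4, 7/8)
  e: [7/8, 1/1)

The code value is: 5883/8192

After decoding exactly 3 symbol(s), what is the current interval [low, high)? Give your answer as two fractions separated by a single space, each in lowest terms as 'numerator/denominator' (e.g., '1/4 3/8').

Answer: 367/512 23/32

Derivation:
Step 1: interval [0/1, 1/1), width = 1/1 - 0/1 = 1/1
  'c': [0/1 + 1/1*0/1, 0/1 + 1/1*5/8) = [0/1, 5/8)
  'f': [0/1 + 1/1*5/8, 0/1 + 1/1*3/4) = [5/8, 3/4) <- contains code 5883/8192
  'd': [0/1 + 1/1*3/4, 0/1 + 1/1*7/8) = [3/4, 7/8)
  'e': [0/1 + 1/1*7/8, 0/1 + 1/1*1/1) = [7/8, 1/1)
  emit 'f', narrow to [5/8, 3/4)
Step 2: interval [5/8, 3/4), width = 3/4 - 5/8 = 1/8
  'c': [5/8 + 1/8*0/1, 5/8 + 1/8*5/8) = [5/8, 45/64)
  'f': [5/8 + 1/8*5/8, 5/8 + 1/8*3/4) = [45/64, 23/32) <- contains code 5883/8192
  'd': [5/8 + 1/8*3/4, 5/8 + 1/8*7/8) = [23/32, 47/64)
  'e': [5/8 + 1/8*7/8, 5/8 + 1/8*1/1) = [47/64, 3/4)
  emit 'f', narrow to [45/64, 23/32)
Step 3: interval [45/64, 23/32), width = 23/32 - 45/64 = 1/64
  'c': [45/64 + 1/64*0/1, 45/64 + 1/64*5/8) = [45/64, 365/512)
  'f': [45/64 + 1/64*5/8, 45/64 + 1/64*3/4) = [365/512, 183/256)
  'd': [45/64 + 1/64*3/4, 45/64 + 1/64*7/8) = [183/256, 367/512)
  'e': [45/64 + 1/64*7/8, 45/64 + 1/64*1/1) = [367/512, 23/32) <- contains code 5883/8192
  emit 'e', narrow to [367/512, 23/32)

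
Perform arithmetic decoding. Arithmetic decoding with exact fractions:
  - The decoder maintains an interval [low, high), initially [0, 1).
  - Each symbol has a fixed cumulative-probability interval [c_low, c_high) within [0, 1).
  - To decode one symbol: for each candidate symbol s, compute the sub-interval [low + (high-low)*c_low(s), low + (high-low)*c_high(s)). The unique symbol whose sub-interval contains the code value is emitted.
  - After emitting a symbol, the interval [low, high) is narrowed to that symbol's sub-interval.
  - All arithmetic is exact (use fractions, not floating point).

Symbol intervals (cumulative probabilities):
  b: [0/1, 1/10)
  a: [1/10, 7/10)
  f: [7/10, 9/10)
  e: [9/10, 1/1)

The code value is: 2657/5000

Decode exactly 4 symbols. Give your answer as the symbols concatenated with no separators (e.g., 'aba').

Step 1: interval [0/1, 1/1), width = 1/1 - 0/1 = 1/1
  'b': [0/1 + 1/1*0/1, 0/1 + 1/1*1/10) = [0/1, 1/10)
  'a': [0/1 + 1/1*1/10, 0/1 + 1/1*7/10) = [1/10, 7/10) <- contains code 2657/5000
  'f': [0/1 + 1/1*7/10, 0/1 + 1/1*9/10) = [7/10, 9/10)
  'e': [0/1 + 1/1*9/10, 0/1 + 1/1*1/1) = [9/10, 1/1)
  emit 'a', narrow to [1/10, 7/10)
Step 2: interval [1/10, 7/10), width = 7/10 - 1/10 = 3/5
  'b': [1/10 + 3/5*0/1, 1/10 + 3/5*1/10) = [1/10, 4/25)
  'a': [1/10 + 3/5*1/10, 1/10 + 3/5*7/10) = [4/25, 13/25)
  'f': [1/10 + 3/5*7/10, 1/10 + 3/5*9/10) = [13/25, 16/25) <- contains code 2657/5000
  'e': [1/10 + 3/5*9/10, 1/10 + 3/5*1/1) = [16/25, 7/10)
  emit 'f', narrow to [13/25, 16/25)
Step 3: interval [13/25, 16/25), width = 16/25 - 13/25 = 3/25
  'b': [13/25 + 3/25*0/1, 13/25 + 3/25*1/10) = [13/25, 133/250) <- contains code 2657/5000
  'a': [13/25 + 3/25*1/10, 13/25 + 3/25*7/10) = [133/250, 151/250)
  'f': [13/25 + 3/25*7/10, 13/25 + 3/25*9/10) = [151/250, 157/250)
  'e': [13/25 + 3/25*9/10, 13/25 + 3/25*1/1) = [157/250, 16/25)
  emit 'b', narrow to [13/25, 133/250)
Step 4: interval [13/25, 133/250), width = 133/250 - 13/25 = 3/250
  'b': [13/25 + 3/250*0/1, 13/25 + 3/250*1/10) = [13/25, 1303/2500)
  'a': [13/25 + 3/250*1/10, 13/25 + 3/250*7/10) = [1303/2500, 1321/2500)
  'f': [13/25 + 3/250*7/10, 13/25 + 3/250*9/10) = [1321/2500, 1327/2500)
  'e': [13/25 + 3/250*9/10, 13/25 + 3/250*1/1) = [1327/2500, 133/250) <- contains code 2657/5000
  emit 'e', narrow to [1327/2500, 133/250)

Answer: afbe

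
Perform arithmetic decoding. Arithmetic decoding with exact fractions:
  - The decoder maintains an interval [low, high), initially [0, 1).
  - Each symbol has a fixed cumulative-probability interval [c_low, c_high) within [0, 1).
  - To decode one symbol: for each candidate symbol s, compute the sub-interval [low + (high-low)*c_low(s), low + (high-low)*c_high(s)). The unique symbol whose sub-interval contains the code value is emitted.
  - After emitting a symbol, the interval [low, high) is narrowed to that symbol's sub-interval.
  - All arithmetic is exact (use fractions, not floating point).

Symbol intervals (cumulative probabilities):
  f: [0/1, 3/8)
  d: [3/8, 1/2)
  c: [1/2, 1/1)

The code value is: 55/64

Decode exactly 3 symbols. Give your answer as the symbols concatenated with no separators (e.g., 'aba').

Answer: ccd

Derivation:
Step 1: interval [0/1, 1/1), width = 1/1 - 0/1 = 1/1
  'f': [0/1 + 1/1*0/1, 0/1 + 1/1*3/8) = [0/1, 3/8)
  'd': [0/1 + 1/1*3/8, 0/1 + 1/1*1/2) = [3/8, 1/2)
  'c': [0/1 + 1/1*1/2, 0/1 + 1/1*1/1) = [1/2, 1/1) <- contains code 55/64
  emit 'c', narrow to [1/2, 1/1)
Step 2: interval [1/2, 1/1), width = 1/1 - 1/2 = 1/2
  'f': [1/2 + 1/2*0/1, 1/2 + 1/2*3/8) = [1/2, 11/16)
  'd': [1/2 + 1/2*3/8, 1/2 + 1/2*1/2) = [11/16, 3/4)
  'c': [1/2 + 1/2*1/2, 1/2 + 1/2*1/1) = [3/4, 1/1) <- contains code 55/64
  emit 'c', narrow to [3/4, 1/1)
Step 3: interval [3/4, 1/1), width = 1/1 - 3/4 = 1/4
  'f': [3/4 + 1/4*0/1, 3/4 + 1/4*3/8) = [3/4, 27/32)
  'd': [3/4 + 1/4*3/8, 3/4 + 1/4*1/2) = [27/32, 7/8) <- contains code 55/64
  'c': [3/4 + 1/4*1/2, 3/4 + 1/4*1/1) = [7/8, 1/1)
  emit 'd', narrow to [27/32, 7/8)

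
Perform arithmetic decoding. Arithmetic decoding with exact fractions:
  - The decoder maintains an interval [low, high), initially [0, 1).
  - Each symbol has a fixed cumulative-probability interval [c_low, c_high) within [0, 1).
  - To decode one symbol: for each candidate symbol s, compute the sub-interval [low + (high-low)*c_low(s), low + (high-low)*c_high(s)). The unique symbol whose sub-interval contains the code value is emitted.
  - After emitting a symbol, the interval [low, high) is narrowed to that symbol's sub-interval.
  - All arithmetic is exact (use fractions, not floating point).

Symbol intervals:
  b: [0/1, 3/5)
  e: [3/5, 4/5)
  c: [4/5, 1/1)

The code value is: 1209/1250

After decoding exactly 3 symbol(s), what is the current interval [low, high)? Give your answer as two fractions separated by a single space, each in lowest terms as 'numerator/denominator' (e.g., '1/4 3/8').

Answer: 24/25 123/125

Derivation:
Step 1: interval [0/1, 1/1), width = 1/1 - 0/1 = 1/1
  'b': [0/1 + 1/1*0/1, 0/1 + 1/1*3/5) = [0/1, 3/5)
  'e': [0/1 + 1/1*3/5, 0/1 + 1/1*4/5) = [3/5, 4/5)
  'c': [0/1 + 1/1*4/5, 0/1 + 1/1*1/1) = [4/5, 1/1) <- contains code 1209/1250
  emit 'c', narrow to [4/5, 1/1)
Step 2: interval [4/5, 1/1), width = 1/1 - 4/5 = 1/5
  'b': [4/5 + 1/5*0/1, 4/5 + 1/5*3/5) = [4/5, 23/25)
  'e': [4/5 + 1/5*3/5, 4/5 + 1/5*4/5) = [23/25, 24/25)
  'c': [4/5 + 1/5*4/5, 4/5 + 1/5*1/1) = [24/25, 1/1) <- contains code 1209/1250
  emit 'c', narrow to [24/25, 1/1)
Step 3: interval [24/25, 1/1), width = 1/1 - 24/25 = 1/25
  'b': [24/25 + 1/25*0/1, 24/25 + 1/25*3/5) = [24/25, 123/125) <- contains code 1209/1250
  'e': [24/25 + 1/25*3/5, 24/25 + 1/25*4/5) = [123/125, 124/125)
  'c': [24/25 + 1/25*4/5, 24/25 + 1/25*1/1) = [124/125, 1/1)
  emit 'b', narrow to [24/25, 123/125)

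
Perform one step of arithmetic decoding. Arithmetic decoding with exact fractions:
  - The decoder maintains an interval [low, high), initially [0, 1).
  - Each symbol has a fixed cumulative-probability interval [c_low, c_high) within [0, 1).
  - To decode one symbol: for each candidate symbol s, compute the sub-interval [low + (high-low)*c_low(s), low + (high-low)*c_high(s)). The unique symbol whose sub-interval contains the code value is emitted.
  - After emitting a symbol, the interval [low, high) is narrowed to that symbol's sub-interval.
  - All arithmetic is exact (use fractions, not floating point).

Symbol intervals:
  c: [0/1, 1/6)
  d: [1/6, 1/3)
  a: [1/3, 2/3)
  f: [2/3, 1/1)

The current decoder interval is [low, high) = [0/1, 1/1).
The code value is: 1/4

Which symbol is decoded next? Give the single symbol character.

Answer: d

Derivation:
Interval width = high − low = 1/1 − 0/1 = 1/1
Scaled code = (code − low) / width = (1/4 − 0/1) / 1/1 = 1/4
  c: [0/1, 1/6) 
  d: [1/6, 1/3) ← scaled code falls here ✓
  a: [1/3, 2/3) 
  f: [2/3, 1/1) 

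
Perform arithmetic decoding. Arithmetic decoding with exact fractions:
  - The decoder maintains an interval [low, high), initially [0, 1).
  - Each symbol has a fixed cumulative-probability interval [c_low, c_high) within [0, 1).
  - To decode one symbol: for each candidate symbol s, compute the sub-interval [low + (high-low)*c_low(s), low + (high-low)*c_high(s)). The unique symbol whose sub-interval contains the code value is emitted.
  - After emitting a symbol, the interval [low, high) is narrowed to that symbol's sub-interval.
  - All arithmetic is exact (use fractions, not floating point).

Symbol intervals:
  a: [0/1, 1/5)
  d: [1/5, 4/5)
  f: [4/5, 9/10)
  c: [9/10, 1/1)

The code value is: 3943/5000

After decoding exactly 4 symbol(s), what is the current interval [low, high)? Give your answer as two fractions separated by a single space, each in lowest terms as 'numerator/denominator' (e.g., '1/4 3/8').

Answer: 197/250 1973/2500

Derivation:
Step 1: interval [0/1, 1/1), width = 1/1 - 0/1 = 1/1
  'a': [0/1 + 1/1*0/1, 0/1 + 1/1*1/5) = [0/1, 1/5)
  'd': [0/1 + 1/1*1/5, 0/1 + 1/1*4/5) = [1/5, 4/5) <- contains code 3943/5000
  'f': [0/1 + 1/1*4/5, 0/1 + 1/1*9/10) = [4/5, 9/10)
  'c': [0/1 + 1/1*9/10, 0/1 + 1/1*1/1) = [9/10, 1/1)
  emit 'd', narrow to [1/5, 4/5)
Step 2: interval [1/5, 4/5), width = 4/5 - 1/5 = 3/5
  'a': [1/5 + 3/5*0/1, 1/5 + 3/5*1/5) = [1/5, 8/25)
  'd': [1/5 + 3/5*1/5, 1/5 + 3/5*4/5) = [8/25, 17/25)
  'f': [1/5 + 3/5*4/5, 1/5 + 3/5*9/10) = [17/25, 37/50)
  'c': [1/5 + 3/5*9/10, 1/5 + 3/5*1/1) = [37/50, 4/5) <- contains code 3943/5000
  emit 'c', narrow to [37/50, 4/5)
Step 3: interval [37/50, 4/5), width = 4/5 - 37/50 = 3/50
  'a': [37/50 + 3/50*0/1, 37/50 + 3/50*1/5) = [37/50, 94/125)
  'd': [37/50 + 3/50*1/5, 37/50 + 3/50*4/5) = [94/125, 197/250)
  'f': [37/50 + 3/50*4/5, 37/50 + 3/50*9/10) = [197/250, 397/500) <- contains code 3943/5000
  'c': [37/50 + 3/50*9/10, 37/50 + 3/50*1/1) = [397/500, 4/5)
  emit 'f', narrow to [197/250, 397/500)
Step 4: interval [197/250, 397/500), width = 397/500 - 197/250 = 3/500
  'a': [197/250 + 3/500*0/1, 197/250 + 3/500*1/5) = [197/250, 1973/2500) <- contains code 3943/5000
  'd': [197/250 + 3/500*1/5, 197/250 + 3/500*4/5) = [1973/2500, 991/1250)
  'f': [197/250 + 3/500*4/5, 197/250 + 3/500*9/10) = [991/1250, 3967/5000)
  'c': [197/250 + 3/500*9/10, 197/250 + 3/500*1/1) = [3967/5000, 397/500)
  emit 'a', narrow to [197/250, 1973/2500)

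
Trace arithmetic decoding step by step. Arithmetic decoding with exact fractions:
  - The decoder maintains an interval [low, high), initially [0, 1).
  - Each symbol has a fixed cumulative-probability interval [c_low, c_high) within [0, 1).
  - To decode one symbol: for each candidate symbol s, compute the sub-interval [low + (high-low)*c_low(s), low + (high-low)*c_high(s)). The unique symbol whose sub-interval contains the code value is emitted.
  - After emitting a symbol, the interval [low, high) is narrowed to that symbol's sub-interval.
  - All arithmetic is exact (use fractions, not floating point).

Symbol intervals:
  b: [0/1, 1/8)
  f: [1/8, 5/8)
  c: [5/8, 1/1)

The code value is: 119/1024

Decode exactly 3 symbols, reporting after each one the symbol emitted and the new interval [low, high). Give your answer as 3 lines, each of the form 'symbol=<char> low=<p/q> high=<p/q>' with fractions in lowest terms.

Answer: symbol=b low=0/1 high=1/8
symbol=c low=5/64 high=1/8
symbol=c low=55/512 high=1/8

Derivation:
Step 1: interval [0/1, 1/1), width = 1/1 - 0/1 = 1/1
  'b': [0/1 + 1/1*0/1, 0/1 + 1/1*1/8) = [0/1, 1/8) <- contains code 119/1024
  'f': [0/1 + 1/1*1/8, 0/1 + 1/1*5/8) = [1/8, 5/8)
  'c': [0/1 + 1/1*5/8, 0/1 + 1/1*1/1) = [5/8, 1/1)
  emit 'b', narrow to [0/1, 1/8)
Step 2: interval [0/1, 1/8), width = 1/8 - 0/1 = 1/8
  'b': [0/1 + 1/8*0/1, 0/1 + 1/8*1/8) = [0/1, 1/64)
  'f': [0/1 + 1/8*1/8, 0/1 + 1/8*5/8) = [1/64, 5/64)
  'c': [0/1 + 1/8*5/8, 0/1 + 1/8*1/1) = [5/64, 1/8) <- contains code 119/1024
  emit 'c', narrow to [5/64, 1/8)
Step 3: interval [5/64, 1/8), width = 1/8 - 5/64 = 3/64
  'b': [5/64 + 3/64*0/1, 5/64 + 3/64*1/8) = [5/64, 43/512)
  'f': [5/64 + 3/64*1/8, 5/64 + 3/64*5/8) = [43/512, 55/512)
  'c': [5/64 + 3/64*5/8, 5/64 + 3/64*1/1) = [55/512, 1/8) <- contains code 119/1024
  emit 'c', narrow to [55/512, 1/8)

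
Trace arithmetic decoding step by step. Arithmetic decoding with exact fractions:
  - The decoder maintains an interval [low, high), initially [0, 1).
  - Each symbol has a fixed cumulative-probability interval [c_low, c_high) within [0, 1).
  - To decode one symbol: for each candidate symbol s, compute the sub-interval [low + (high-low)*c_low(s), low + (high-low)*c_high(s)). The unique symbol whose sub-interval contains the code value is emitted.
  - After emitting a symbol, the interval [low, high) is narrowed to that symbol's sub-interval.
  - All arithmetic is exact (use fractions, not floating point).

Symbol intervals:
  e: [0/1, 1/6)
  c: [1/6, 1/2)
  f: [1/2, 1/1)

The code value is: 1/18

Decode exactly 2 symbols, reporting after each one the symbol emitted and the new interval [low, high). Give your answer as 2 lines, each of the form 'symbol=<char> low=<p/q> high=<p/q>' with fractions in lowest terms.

Answer: symbol=e low=0/1 high=1/6
symbol=c low=1/36 high=1/12

Derivation:
Step 1: interval [0/1, 1/1), width = 1/1 - 0/1 = 1/1
  'e': [0/1 + 1/1*0/1, 0/1 + 1/1*1/6) = [0/1, 1/6) <- contains code 1/18
  'c': [0/1 + 1/1*1/6, 0/1 + 1/1*1/2) = [1/6, 1/2)
  'f': [0/1 + 1/1*1/2, 0/1 + 1/1*1/1) = [1/2, 1/1)
  emit 'e', narrow to [0/1, 1/6)
Step 2: interval [0/1, 1/6), width = 1/6 - 0/1 = 1/6
  'e': [0/1 + 1/6*0/1, 0/1 + 1/6*1/6) = [0/1, 1/36)
  'c': [0/1 + 1/6*1/6, 0/1 + 1/6*1/2) = [1/36, 1/12) <- contains code 1/18
  'f': [0/1 + 1/6*1/2, 0/1 + 1/6*1/1) = [1/12, 1/6)
  emit 'c', narrow to [1/36, 1/12)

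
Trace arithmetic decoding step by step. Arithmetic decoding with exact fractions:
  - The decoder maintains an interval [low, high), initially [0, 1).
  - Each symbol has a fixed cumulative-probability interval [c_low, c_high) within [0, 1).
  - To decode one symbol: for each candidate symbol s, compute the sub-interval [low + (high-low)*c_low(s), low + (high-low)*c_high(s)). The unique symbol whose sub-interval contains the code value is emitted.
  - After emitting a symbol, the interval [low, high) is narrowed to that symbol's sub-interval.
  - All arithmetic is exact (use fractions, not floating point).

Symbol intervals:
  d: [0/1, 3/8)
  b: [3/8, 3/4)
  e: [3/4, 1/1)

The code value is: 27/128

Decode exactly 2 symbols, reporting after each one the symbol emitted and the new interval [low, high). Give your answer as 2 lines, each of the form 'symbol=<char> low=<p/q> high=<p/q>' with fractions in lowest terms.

Step 1: interval [0/1, 1/1), width = 1/1 - 0/1 = 1/1
  'd': [0/1 + 1/1*0/1, 0/1 + 1/1*3/8) = [0/1, 3/8) <- contains code 27/128
  'b': [0/1 + 1/1*3/8, 0/1 + 1/1*3/4) = [3/8, 3/4)
  'e': [0/1 + 1/1*3/4, 0/1 + 1/1*1/1) = [3/4, 1/1)
  emit 'd', narrow to [0/1, 3/8)
Step 2: interval [0/1, 3/8), width = 3/8 - 0/1 = 3/8
  'd': [0/1 + 3/8*0/1, 0/1 + 3/8*3/8) = [0/1, 9/64)
  'b': [0/1 + 3/8*3/8, 0/1 + 3/8*3/4) = [9/64, 9/32) <- contains code 27/128
  'e': [0/1 + 3/8*3/4, 0/1 + 3/8*1/1) = [9/32, 3/8)
  emit 'b', narrow to [9/64, 9/32)

Answer: symbol=d low=0/1 high=3/8
symbol=b low=9/64 high=9/32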